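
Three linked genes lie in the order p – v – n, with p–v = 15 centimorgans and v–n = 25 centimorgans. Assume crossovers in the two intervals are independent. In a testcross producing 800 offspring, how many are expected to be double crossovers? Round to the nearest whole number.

Map distances give recombination frequencies of 0.150 and 0.250 for the two intervals.
With no interference, expected double-crossover frequency = 0.150 × 0.250 = 0.03750.
Expected number = 0.03750 × 800 = 30.00 ≈ 30.

30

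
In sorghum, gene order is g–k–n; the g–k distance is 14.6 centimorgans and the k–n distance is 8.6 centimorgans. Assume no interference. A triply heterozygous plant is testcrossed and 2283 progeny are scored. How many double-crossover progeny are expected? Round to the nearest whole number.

29

Map distances give recombination frequencies of 0.146 and 0.086 for the two intervals.
With no interference, expected double-crossover frequency = 0.146 × 0.086 = 0.01256.
Expected number = 0.01256 × 2283 = 28.67 ≈ 29.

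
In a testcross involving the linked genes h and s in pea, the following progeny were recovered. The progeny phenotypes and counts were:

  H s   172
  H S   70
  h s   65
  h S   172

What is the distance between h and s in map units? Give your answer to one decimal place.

The two most frequent classes, H s (172) and h S (172), are the parental types, so the F1 was H s / h S.
The recombinant classes are H S and h s: 70 + 65 = 135.
Recombination frequency = 135/479 = 0.2818 ≈ 28.2%, i.e. 28.2 map units.

28.2 map units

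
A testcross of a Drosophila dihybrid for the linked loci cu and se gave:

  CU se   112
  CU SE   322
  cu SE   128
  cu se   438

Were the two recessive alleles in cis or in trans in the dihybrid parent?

The two most frequent classes are CU SE (322) and cu se (438); these are the parental (non-recombinant) types.
So the F1 carried CU SE on one chromosome and cu se on the other — the recessive alleles are on the same chromosome (cis / coupling).

cis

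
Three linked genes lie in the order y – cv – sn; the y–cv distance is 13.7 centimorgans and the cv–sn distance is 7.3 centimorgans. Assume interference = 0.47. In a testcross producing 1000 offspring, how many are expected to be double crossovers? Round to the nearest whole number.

5

Map distances give recombination frequencies of 0.137 and 0.073 for the two intervals.
With interference 0.47 (so coincidence = 0.53), expected double-crossover frequency = 0.137 × 0.073 × 0.53 = 0.00530.
Expected number = 0.00530 × 1000 = 5.30 ≈ 5.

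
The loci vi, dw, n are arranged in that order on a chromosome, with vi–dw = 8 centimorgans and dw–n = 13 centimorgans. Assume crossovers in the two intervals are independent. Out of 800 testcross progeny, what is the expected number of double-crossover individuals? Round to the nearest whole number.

8

Map distances give recombination frequencies of 0.080 and 0.130 for the two intervals.
With no interference, expected double-crossover frequency = 0.080 × 0.130 = 0.01040.
Expected number = 0.01040 × 800 = 8.32 ≈ 8.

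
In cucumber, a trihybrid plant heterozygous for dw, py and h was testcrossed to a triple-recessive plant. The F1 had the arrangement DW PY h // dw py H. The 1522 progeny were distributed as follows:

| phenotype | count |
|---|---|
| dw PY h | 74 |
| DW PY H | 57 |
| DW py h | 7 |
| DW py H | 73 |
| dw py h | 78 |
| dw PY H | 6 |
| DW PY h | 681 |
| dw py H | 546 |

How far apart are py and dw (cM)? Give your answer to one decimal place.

The two rarest classes, DW py h and dw PY H, are the double crossovers. Comparing them with the parentals, only the py allele has switched, so py is the middle locus and the order is dw – py – h.
Crossovers in the dw–py interval produce the single-crossover classes dw PY h and DW py H (74 + 73 = 147) plus the double crossovers (13).
RF(dw–py) = (147 + 13) / 1522 = 160/1522 = 0.1051 → 10.5 cM.

10.5 cM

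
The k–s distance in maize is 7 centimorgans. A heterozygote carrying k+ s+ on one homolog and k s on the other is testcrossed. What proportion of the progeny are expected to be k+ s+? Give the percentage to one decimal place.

A map distance of 7 centimorgans corresponds to a recombination frequency of 0.070.
The F1 is k+ s+ / k s, so k+ s+ is a parental gamete class with expected frequency (1 − r)/2 = 0.930/2 = 0.4650.
That is 0.4650 = 46.5% of the progeny.

46.5%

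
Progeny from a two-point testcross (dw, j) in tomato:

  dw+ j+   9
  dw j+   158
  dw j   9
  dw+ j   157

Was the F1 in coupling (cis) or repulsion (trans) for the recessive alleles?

The two most frequent classes are dw+ j (157) and dw j+ (158); these are the parental (non-recombinant) types.
So the F1 carried dw+ j on one chromosome and dw j+ on the other — the recessive alleles are on opposite chromosomes (trans / repulsion).

trans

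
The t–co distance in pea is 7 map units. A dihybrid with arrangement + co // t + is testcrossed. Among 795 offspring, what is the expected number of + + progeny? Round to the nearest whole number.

28

A map distance of 7 map units corresponds to a recombination frequency of 0.070.
The F1 is + co / t +, so + + is a recombinant gamete class with expected frequency r/2 = 0.070/2 = 0.0350.
Expected number = 0.0350 × 795 = 27.83 ≈ 28.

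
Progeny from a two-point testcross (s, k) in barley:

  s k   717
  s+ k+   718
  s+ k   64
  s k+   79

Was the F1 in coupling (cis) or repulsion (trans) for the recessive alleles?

cis

The two most frequent classes are s+ k+ (718) and s k (717); these are the parental (non-recombinant) types.
So the F1 carried s+ k+ on one chromosome and s k on the other — the recessive alleles are on the same chromosome (cis / coupling).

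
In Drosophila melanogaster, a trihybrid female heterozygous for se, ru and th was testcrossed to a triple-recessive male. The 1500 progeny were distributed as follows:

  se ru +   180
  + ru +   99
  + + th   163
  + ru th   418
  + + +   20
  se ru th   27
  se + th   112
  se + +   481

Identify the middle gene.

The two most frequent reciprocal classes, se + + and + ru th, are the parental types, so the F1 was se + + / + ru th.
The two rarest classes, + + + and se ru th, are the double crossovers. Comparing them with the parentals, only the se allele has switched, so se is the middle locus and the order is th – se – ru.

se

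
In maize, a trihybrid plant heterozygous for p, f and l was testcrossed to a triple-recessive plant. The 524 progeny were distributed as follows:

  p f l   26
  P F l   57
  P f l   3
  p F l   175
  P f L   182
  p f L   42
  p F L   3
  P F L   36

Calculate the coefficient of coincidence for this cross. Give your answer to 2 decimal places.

The two most frequent reciprocal classes, P f L and p F l, are the parental types, so the F1 was P f L / p F l.
The two rarest classes, P f l and p F L, are the double crossovers. Comparing them with the parentals, only the l allele has switched, so l is the middle locus and the order is f – l – p.
f–l: (62 + 6)/524 = 0.1298; l–p: (99 + 6)/524 = 0.2004.
Expected DCO frequency = 0.1298 × 0.2004 ≈ 0.02601; observed = 6/524 ≈ 0.01145.
Coefficient of coincidence = 0.01145/0.02601 ≈ 0.44.

0.44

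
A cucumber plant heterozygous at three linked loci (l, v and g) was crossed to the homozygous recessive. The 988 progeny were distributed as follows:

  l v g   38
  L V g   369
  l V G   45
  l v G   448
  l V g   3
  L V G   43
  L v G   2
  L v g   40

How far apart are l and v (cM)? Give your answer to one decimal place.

9.1 cM

The two most frequent reciprocal classes, L V g and l v G, are the parental types, so the F1 was L V g / l v G.
The two rarest classes, l V g and L v G, are the double crossovers. Comparing them with the parentals, only the l allele has switched, so l is the middle locus and the order is v – l – g.
Crossovers in the v–l interval produce the single-crossover classes L v g and l V G (40 + 45 = 85) plus the double crossovers (5).
RF(v–l) = (85 + 5) / 988 = 90/988 = 0.0911 → 9.1 cM.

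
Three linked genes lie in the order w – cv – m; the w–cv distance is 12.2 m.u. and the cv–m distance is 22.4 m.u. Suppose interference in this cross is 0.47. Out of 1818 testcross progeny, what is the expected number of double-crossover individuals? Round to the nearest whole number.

26

Map distances give recombination frequencies of 0.122 and 0.224 for the two intervals.
With interference 0.47 (so coincidence = 0.53), expected double-crossover frequency = 0.122 × 0.224 × 0.53 = 0.01448.
Expected number = 0.01448 × 1818 = 26.33 ≈ 26.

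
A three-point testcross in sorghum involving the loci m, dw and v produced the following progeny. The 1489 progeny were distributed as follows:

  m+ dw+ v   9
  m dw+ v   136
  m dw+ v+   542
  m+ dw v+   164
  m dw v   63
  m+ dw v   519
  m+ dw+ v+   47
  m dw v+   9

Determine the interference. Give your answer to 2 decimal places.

0.34

The two most frequent reciprocal classes, m+ dw v and m dw+ v+, are the parental types, so the F1 was m+ dw v / m dw+ v+.
The two rarest classes, m+ dw+ v and m dw v+, are the double crossovers. Comparing them with the parentals, only the dw allele has switched, so dw is the middle locus and the order is m – dw – v.
m–dw: (110 + 18)/1489 = 0.0860; dw–v: (300 + 18)/1489 = 0.2136.
Expected DCO frequency = 0.0860 × 0.2136 ≈ 0.01837; observed = 18/1489 ≈ 0.01209.
Coefficient of coincidence = 0.01209/0.01837 ≈ 0.66; interference = 1 − 0.66 = 0.34.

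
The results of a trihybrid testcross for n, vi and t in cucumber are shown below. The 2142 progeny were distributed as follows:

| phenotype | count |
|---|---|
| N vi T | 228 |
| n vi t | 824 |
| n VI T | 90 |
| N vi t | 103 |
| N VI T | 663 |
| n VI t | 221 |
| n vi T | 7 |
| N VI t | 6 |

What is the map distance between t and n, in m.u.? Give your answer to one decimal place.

9.6 m.u.

The two most frequent reciprocal classes, n vi t and N VI T, are the parental types, so the F1 was n vi t / N VI T.
The two rarest classes, n vi T and N VI t, are the double crossovers. Comparing them with the parentals, only the t allele has switched, so t is the middle locus and the order is n – t – vi.
Crossovers in the n–t interval produce the single-crossover classes N vi t and n VI T (103 + 90 = 193) plus the double crossovers (13).
RF(n–t) = (193 + 13) / 2142 = 206/2142 = 0.0962 → 9.6 m.u.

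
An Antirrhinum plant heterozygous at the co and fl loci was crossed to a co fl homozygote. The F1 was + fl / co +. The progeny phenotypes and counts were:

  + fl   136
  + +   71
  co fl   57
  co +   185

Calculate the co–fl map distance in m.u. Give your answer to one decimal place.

The recombinant classes are + + and co fl: 71 + 57 = 128.
Recombination frequency = 128/449 = 0.2851 ≈ 28.5%, i.e. 28.5 m.u.

28.5 m.u.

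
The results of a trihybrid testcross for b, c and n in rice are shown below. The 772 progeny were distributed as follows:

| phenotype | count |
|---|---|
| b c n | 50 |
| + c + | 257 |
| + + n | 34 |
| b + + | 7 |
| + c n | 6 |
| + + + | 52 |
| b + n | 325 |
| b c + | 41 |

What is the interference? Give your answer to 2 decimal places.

The two most frequent reciprocal classes, b + n and + c +, are the parental types, so the F1 was b + n / + c +.
The two rarest classes, b + + and + c n, are the double crossovers. Comparing them with the parentals, only the n allele has switched, so n is the middle locus and the order is c – n – b.
c–n: (102 + 13)/772 = 0.1490; n–b: (75 + 13)/772 = 0.1140.
Expected DCO frequency = 0.1490 × 0.1140 ≈ 0.01699; observed = 13/772 ≈ 0.01684.
Coefficient of coincidence = 0.01684/0.01699 ≈ 0.99; interference = 1 − 0.99 = 0.01.

0.01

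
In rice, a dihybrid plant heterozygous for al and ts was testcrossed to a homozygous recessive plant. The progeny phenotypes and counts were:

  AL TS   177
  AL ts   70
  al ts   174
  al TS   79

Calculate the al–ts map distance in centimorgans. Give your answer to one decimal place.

The two most frequent classes, AL TS (177) and al ts (174), are the parental types, so the F1 was AL TS / al ts.
The recombinant classes are AL ts and al TS: 70 + 79 = 149.
Recombination frequency = 149/500 = 0.2980 ≈ 29.8%, i.e. 29.8 centimorgans.

29.8 centimorgans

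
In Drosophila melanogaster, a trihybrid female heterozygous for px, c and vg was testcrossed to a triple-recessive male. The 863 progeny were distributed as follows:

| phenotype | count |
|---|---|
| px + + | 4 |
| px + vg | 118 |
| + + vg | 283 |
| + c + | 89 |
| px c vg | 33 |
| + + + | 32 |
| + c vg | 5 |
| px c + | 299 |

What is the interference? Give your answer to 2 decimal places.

0.51

The two most frequent reciprocal classes, + + vg and px c +, are the parental types, so the F1 was + + vg / px c +.
The two rarest classes, + c vg and px + +, are the double crossovers. Comparing them with the parentals, only the c allele has switched, so c is the middle locus and the order is vg – c – px.
vg–c: (65 + 9)/863 = 0.0857; c–px: (207 + 9)/863 = 0.2503.
Expected DCO frequency = 0.0857 × 0.2503 ≈ 0.02145; observed = 9/863 ≈ 0.01043.
Coefficient of coincidence = 0.01043/0.02145 ≈ 0.49; interference = 1 − 0.49 = 0.51.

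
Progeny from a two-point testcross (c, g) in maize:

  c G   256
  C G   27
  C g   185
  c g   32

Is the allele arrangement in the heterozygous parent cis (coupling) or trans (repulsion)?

The two most frequent classes are C g (185) and c G (256); these are the parental (non-recombinant) types.
So the F1 carried C g on one chromosome and c G on the other — the recessive alleles are on opposite chromosomes (trans / repulsion).

trans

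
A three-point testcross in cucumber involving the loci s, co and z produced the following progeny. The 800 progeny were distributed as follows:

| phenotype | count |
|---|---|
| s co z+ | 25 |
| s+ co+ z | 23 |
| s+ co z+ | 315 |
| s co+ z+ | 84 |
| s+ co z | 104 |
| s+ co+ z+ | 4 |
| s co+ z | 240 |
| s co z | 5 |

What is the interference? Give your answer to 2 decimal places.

0.36

The two most frequent reciprocal classes, s co+ z and s+ co z+, are the parental types, so the F1 was s co+ z / s+ co z+.
The two rarest classes, s co z and s+ co+ z+, are the double crossovers. Comparing them with the parentals, only the co allele has switched, so co is the middle locus and the order is s – co – z.
s–co: (48 + 9)/800 = 0.0712; co–z: (188 + 9)/800 = 0.2462.
Expected DCO frequency = 0.0712 × 0.2462 ≈ 0.01753; observed = 9/800 ≈ 0.01125.
Coefficient of coincidence = 0.01125/0.01753 ≈ 0.64; interference = 1 − 0.64 = 0.36.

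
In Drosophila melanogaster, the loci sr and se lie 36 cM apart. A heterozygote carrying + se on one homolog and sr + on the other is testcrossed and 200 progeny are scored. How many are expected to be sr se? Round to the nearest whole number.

36

A map distance of 36 cM corresponds to a recombination frequency of 0.360.
The F1 is + se / sr +, so sr se is a recombinant gamete class with expected frequency r/2 = 0.360/2 = 0.1800.
Expected number = 0.1800 × 200 = 36.00 ≈ 36.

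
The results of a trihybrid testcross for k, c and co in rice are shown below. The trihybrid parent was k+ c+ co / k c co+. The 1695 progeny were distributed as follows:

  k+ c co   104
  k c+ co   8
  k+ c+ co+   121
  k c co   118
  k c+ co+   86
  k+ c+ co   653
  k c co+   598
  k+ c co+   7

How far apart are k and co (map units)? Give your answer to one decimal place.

The two rarest classes, k c+ co and k+ c co+, are the double crossovers. Comparing them with the parentals, only the k allele has switched, so k is the middle locus and the order is c – k – co.
Crossovers in the k–co interval produce the single-crossover classes k+ c+ co+ and k c co (121 + 118 = 239) plus the double crossovers (15).
RF(k–co) = (239 + 15) / 1695 = 254/1695 = 0.1499 → 15.0 map units.

15.0 map units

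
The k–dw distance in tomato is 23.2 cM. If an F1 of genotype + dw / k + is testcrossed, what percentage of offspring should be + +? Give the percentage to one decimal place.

11.6%

A map distance of 23.2 cM corresponds to a recombination frequency of 0.232.
The F1 is + dw / k +, so + + is a recombinant gamete class with expected frequency r/2 = 0.232/2 = 0.1160.
That is 0.1160 = 11.6% of the progeny.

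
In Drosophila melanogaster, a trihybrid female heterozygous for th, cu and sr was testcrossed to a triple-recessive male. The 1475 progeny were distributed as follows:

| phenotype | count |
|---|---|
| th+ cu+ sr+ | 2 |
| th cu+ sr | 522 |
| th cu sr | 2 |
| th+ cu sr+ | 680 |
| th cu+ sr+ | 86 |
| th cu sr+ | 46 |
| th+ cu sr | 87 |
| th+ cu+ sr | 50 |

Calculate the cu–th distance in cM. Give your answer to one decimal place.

The two most frequent reciprocal classes, th+ cu sr+ and th cu+ sr, are the parental types, so the F1 was th+ cu sr+ / th cu+ sr.
The two rarest classes, th+ cu+ sr+ and th cu sr, are the double crossovers. Comparing them with the parentals, only the cu allele has switched, so cu is the middle locus and the order is th – cu – sr.
Crossovers in the th–cu interval produce the single-crossover classes th cu sr+ and th+ cu+ sr (46 + 50 = 96) plus the double crossovers (4).
RF(th–cu) = (96 + 4) / 1475 = 100/1475 = 0.0678 → 6.8 cM.

6.8 cM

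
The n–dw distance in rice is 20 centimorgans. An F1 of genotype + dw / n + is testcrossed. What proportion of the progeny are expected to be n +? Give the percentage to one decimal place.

40.0%

A map distance of 20 centimorgans corresponds to a recombination frequency of 0.200.
The F1 is + dw / n +, so n + is a parental gamete class with expected frequency (1 − r)/2 = 0.800/2 = 0.4000.
That is 0.4000 = 40.0% of the progeny.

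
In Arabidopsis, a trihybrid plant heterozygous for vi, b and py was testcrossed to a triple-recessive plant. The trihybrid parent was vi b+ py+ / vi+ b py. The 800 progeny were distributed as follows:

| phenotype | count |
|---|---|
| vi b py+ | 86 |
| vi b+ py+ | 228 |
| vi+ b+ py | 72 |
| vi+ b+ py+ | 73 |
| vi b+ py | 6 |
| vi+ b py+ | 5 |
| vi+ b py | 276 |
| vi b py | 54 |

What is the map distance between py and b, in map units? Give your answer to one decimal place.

The two rarest classes, vi b+ py and vi+ b py+, are the double crossovers. Comparing them with the parentals, only the py allele has switched, so py is the middle locus and the order is b – py – vi.
Crossovers in the b–py interval produce the single-crossover classes vi b py+ and vi+ b+ py (86 + 72 = 158) plus the double crossovers (11).
RF(b–py) = (158 + 11) / 800 = 169/800 = 0.2112 → 21.1 map units.

21.1 map units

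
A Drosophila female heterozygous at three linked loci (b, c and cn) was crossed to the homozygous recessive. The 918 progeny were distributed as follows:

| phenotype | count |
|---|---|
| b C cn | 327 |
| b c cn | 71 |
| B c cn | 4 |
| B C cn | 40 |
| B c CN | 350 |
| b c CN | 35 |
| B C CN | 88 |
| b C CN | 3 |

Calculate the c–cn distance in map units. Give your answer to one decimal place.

The two most frequent reciprocal classes, B c CN and b C cn, are the parental types, so the F1 was B c CN / b C cn.
The two rarest classes, B c cn and b C CN, are the double crossovers. Comparing them with the parentals, only the cn allele has switched, so cn is the middle locus and the order is b – cn – c.
Crossovers in the cn–c interval produce the single-crossover classes B C CN and b c cn (88 + 71 = 159) plus the double crossovers (7).
RF(cn–c) = (159 + 7) / 918 = 166/918 = 0.1808 → 18.1 map units.

18.1 map units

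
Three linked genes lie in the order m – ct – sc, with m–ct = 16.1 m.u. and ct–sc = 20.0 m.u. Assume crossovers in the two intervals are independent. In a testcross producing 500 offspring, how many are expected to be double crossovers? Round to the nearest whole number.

16

Map distances give recombination frequencies of 0.161 and 0.200 for the two intervals.
With no interference, expected double-crossover frequency = 0.161 × 0.200 = 0.03220.
Expected number = 0.03220 × 500 = 16.10 ≈ 16.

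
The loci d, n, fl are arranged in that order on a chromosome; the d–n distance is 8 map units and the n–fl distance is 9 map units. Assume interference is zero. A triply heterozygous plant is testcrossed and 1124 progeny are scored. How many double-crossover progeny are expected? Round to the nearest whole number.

8

Map distances give recombination frequencies of 0.080 and 0.090 for the two intervals.
With no interference, expected double-crossover frequency = 0.080 × 0.090 = 0.00720.
Expected number = 0.00720 × 1124 = 8.09 ≈ 8.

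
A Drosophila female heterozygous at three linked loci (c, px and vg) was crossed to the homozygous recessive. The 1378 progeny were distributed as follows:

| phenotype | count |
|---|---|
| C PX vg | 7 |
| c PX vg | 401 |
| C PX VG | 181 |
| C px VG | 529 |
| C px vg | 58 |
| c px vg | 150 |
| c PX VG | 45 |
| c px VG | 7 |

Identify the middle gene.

The two most frequent reciprocal classes, c PX vg and C px VG, are the parental types, so the F1 was c PX vg / C px VG.
The two rarest classes, C PX vg and c px VG, are the double crossovers. Comparing them with the parentals, only the c allele has switched, so c is the middle locus and the order is vg – c – px.

c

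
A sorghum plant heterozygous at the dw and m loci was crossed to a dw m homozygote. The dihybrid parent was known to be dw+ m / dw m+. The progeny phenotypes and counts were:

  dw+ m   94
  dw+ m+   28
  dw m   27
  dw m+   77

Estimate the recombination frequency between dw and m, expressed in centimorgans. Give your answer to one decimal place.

The recombinant classes are dw+ m+ and dw m: 28 + 27 = 55.
Recombination frequency = 55/226 = 0.2434 ≈ 24.3%, i.e. 24.3 centimorgans.

24.3 centimorgans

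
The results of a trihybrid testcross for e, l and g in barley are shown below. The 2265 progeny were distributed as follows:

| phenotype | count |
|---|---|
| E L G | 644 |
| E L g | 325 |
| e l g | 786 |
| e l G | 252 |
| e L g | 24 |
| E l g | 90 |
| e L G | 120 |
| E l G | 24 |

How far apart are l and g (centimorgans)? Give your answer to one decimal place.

The two most frequent reciprocal classes, e l g and E L G, are the parental types, so the F1 was e l g / E L G.
The two rarest classes, e L g and E l G, are the double crossovers. Comparing them with the parentals, only the l allele has switched, so l is the middle locus and the order is g – l – e.
Crossovers in the g–l interval produce the single-crossover classes e l G and E L g (252 + 325 = 577) plus the double crossovers (48).
RF(g–l) = (577 + 48) / 2265 = 625/2265 = 0.2759 → 27.6 centimorgans.

27.6 centimorgans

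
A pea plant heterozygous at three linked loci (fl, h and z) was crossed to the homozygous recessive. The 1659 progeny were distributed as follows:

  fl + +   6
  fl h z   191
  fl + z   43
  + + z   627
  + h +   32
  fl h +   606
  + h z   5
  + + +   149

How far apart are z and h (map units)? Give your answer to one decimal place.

The two most frequent reciprocal classes, fl h + and + + z, are the parental types, so the F1 was fl h + / + + z.
The two rarest classes, fl + + and + h z, are the double crossovers. Comparing them with the parentals, only the h allele has switched, so h is the middle locus and the order is fl – h – z.
Crossovers in the h–z interval produce the single-crossover classes fl h z and + + + (191 + 149 = 340) plus the double crossovers (11).
RF(h–z) = (340 + 11) / 1659 = 351/1659 = 0.2116 → 21.2 map units.

21.2 map units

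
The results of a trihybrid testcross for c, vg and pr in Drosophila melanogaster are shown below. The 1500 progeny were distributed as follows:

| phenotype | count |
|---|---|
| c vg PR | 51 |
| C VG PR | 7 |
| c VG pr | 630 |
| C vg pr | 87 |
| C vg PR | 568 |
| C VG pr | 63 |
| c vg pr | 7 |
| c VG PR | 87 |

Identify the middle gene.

vg

The two most frequent reciprocal classes, C vg PR and c VG pr, are the parental types, so the F1 was C vg PR / c VG pr.
The two rarest classes, C VG PR and c vg pr, are the double crossovers. Comparing them with the parentals, only the vg allele has switched, so vg is the middle locus and the order is pr – vg – c.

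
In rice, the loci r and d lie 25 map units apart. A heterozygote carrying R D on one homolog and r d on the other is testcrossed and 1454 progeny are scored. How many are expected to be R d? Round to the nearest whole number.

182

A map distance of 25 map units corresponds to a recombination frequency of 0.250.
The F1 is R D / r d, so R d is a recombinant gamete class with expected frequency r/2 = 0.250/2 = 0.1250.
Expected number = 0.1250 × 1454 = 181.75 ≈ 182.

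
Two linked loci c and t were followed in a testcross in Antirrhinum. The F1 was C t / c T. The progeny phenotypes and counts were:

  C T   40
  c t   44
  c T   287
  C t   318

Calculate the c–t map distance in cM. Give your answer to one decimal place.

The recombinant classes are C T and c t: 40 + 44 = 84.
Recombination frequency = 84/689 = 0.1219 ≈ 12.2%, i.e. 12.2 cM.

12.2 cM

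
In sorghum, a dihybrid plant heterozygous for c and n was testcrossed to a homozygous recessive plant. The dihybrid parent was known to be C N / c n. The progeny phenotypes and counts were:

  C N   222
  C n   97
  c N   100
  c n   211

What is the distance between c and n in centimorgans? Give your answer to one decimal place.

31.3 centimorgans

The recombinant classes are C n and c N: 97 + 100 = 197.
Recombination frequency = 197/630 = 0.3127 ≈ 31.3%, i.e. 31.3 centimorgans.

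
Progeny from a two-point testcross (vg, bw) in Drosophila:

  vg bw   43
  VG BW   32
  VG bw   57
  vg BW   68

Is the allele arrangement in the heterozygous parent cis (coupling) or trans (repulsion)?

The two most frequent classes are VG bw (57) and vg BW (68); these are the parental (non-recombinant) types.
So the F1 carried VG bw on one chromosome and vg BW on the other — the recessive alleles are on opposite chromosomes (trans / repulsion).

trans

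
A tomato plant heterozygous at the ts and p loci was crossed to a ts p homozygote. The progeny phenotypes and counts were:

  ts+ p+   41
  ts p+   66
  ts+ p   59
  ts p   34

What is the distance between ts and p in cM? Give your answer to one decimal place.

The two most frequent classes, ts+ p (59) and ts p+ (66), are the parental types, so the F1 was ts+ p / ts p+.
The recombinant classes are ts+ p+ and ts p: 41 + 34 = 75.
Recombination frequency = 75/200 = 0.3750 ≈ 37.5%, i.e. 37.5 cM.

37.5 cM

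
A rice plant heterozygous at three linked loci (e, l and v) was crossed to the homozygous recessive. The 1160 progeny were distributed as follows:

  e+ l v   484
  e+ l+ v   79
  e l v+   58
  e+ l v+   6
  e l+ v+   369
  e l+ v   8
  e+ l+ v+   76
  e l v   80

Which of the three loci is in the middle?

The two most frequent reciprocal classes, e l+ v+ and e+ l v, are the parental types, so the F1 was e l+ v+ / e+ l v.
The two rarest classes, e l+ v and e+ l v+, are the double crossovers. Comparing them with the parentals, only the v allele has switched, so v is the middle locus and the order is e – v – l.

v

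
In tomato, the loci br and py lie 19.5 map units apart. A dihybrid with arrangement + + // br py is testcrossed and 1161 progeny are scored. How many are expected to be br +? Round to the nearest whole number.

113

A map distance of 19.5 map units corresponds to a recombination frequency of 0.195.
The F1 is + + / br py, so br + is a recombinant gamete class with expected frequency r/2 = 0.195/2 = 0.0975.
Expected number = 0.0975 × 1161 = 113.20 ≈ 113.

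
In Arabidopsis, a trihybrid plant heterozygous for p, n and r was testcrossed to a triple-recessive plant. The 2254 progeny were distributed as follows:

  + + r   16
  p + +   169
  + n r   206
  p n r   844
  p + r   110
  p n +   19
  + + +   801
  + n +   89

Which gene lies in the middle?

r

The two most frequent reciprocal classes, p n r and + + +, are the parental types, so the F1 was p n r / + + +.
The two rarest classes, p n + and + + r, are the double crossovers. Comparing them with the parentals, only the r allele has switched, so r is the middle locus and the order is n – r – p.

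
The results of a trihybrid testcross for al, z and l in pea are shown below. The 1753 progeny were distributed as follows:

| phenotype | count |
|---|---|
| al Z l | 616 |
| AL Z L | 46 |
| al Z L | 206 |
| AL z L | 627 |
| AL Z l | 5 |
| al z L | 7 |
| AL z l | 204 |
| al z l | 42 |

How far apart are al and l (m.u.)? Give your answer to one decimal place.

The two most frequent reciprocal classes, AL z L and al Z l, are the parental types, so the F1 was AL z L / al Z l.
The two rarest classes, al z L and AL Z l, are the double crossovers. Comparing them with the parentals, only the al allele has switched, so al is the middle locus and the order is z – al – l.
Crossovers in the al–l interval produce the single-crossover classes AL z l and al Z L (204 + 206 = 410) plus the double crossovers (12).
RF(al–l) = (410 + 12) / 1753 = 422/1753 = 0.2407 → 24.1 m.u.

24.1 m.u.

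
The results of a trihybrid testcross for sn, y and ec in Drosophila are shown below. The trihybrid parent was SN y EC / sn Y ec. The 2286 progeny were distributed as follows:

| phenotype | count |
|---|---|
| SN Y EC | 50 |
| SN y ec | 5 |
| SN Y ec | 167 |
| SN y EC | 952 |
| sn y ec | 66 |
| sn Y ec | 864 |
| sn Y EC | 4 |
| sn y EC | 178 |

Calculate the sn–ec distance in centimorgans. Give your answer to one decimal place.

The two rarest classes, SN y ec and sn Y EC, are the double crossovers. Comparing them with the parentals, only the ec allele has switched, so ec is the middle locus and the order is y – ec – sn.
Crossovers in the ec–sn interval produce the single-crossover classes sn y EC and SN Y ec (178 + 167 = 345) plus the double crossovers (9).
RF(ec–sn) = (345 + 9) / 2286 = 354/2286 = 0.1549 → 15.5 centimorgans.

15.5 centimorgans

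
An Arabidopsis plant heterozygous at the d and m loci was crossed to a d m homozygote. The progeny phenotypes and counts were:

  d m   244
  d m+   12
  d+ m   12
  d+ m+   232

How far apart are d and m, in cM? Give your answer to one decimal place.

4.8 cM

The two most frequent classes, d+ m+ (232) and d m (244), are the parental types, so the F1 was d+ m+ / d m.
The recombinant classes are d+ m and d m+: 12 + 12 = 24.
Recombination frequency = 24/500 = 0.0480 ≈ 4.8%, i.e. 4.8 cM.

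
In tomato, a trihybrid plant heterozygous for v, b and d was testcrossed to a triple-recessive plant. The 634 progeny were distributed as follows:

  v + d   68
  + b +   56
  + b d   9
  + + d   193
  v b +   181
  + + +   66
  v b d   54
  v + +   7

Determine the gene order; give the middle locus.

b

The two most frequent reciprocal classes, v b + and + + d, are the parental types, so the F1 was v b + / + + d.
The two rarest classes, v + + and + b d, are the double crossovers. Comparing them with the parentals, only the b allele has switched, so b is the middle locus and the order is v – b – d.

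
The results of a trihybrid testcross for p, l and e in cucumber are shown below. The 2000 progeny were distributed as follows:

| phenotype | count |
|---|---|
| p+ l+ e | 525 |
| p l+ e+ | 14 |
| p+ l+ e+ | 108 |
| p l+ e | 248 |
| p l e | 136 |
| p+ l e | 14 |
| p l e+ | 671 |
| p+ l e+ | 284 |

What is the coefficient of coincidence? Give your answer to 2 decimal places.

The two most frequent reciprocal classes, p l e+ and p+ l+ e, are the parental types, so the F1 was p l e+ / p+ l+ e.
The two rarest classes, p l+ e+ and p+ l e, are the double crossovers. Comparing them with the parentals, only the l allele has switched, so l is the middle locus and the order is p – l – e.
p–l: (532 + 28)/2000 = 0.2800; l–e: (244 + 28)/2000 = 0.1360.
Expected DCO frequency = 0.2800 × 0.1360 ≈ 0.03808; observed = 28/2000 ≈ 0.01400.
Coefficient of coincidence = 0.01400/0.03808 ≈ 0.37.

0.37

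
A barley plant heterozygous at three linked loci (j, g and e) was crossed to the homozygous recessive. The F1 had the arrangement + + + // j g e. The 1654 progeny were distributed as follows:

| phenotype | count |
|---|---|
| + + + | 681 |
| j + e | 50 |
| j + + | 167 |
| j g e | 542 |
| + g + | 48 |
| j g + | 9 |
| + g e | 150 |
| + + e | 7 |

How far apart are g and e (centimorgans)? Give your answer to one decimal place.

6.9 centimorgans

The two rarest classes, + + e and j g +, are the double crossovers. Comparing them with the parentals, only the e allele has switched, so e is the middle locus and the order is j – e – g.
Crossovers in the e–g interval produce the single-crossover classes + g + and j + e (48 + 50 = 98) plus the double crossovers (16).
RF(e–g) = (98 + 16) / 1654 = 114/1654 = 0.0689 → 6.9 centimorgans.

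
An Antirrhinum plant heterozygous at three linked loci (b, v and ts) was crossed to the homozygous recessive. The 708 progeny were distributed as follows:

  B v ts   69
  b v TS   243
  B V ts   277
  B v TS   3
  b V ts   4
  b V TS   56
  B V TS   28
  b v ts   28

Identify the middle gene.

The two most frequent reciprocal classes, b v TS and B V ts, are the parental types, so the F1 was b v TS / B V ts.
The two rarest classes, B v TS and b V ts, are the double crossovers. Comparing them with the parentals, only the b allele has switched, so b is the middle locus and the order is v – b – ts.

b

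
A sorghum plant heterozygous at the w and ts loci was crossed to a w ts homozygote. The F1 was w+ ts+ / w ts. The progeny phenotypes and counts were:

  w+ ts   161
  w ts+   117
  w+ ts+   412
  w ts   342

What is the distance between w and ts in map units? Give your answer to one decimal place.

26.9 map units

The recombinant classes are w+ ts and w ts+: 161 + 117 = 278.
Recombination frequency = 278/1032 = 0.2694 ≈ 26.9%, i.e. 26.9 map units.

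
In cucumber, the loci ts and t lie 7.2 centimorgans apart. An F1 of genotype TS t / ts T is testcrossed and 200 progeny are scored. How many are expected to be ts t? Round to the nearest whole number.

A map distance of 7.2 centimorgans corresponds to a recombination frequency of 0.072.
The F1 is TS t / ts T, so ts t is a recombinant gamete class with expected frequency r/2 = 0.072/2 = 0.0360.
Expected number = 0.0360 × 200 = 7.20 ≈ 7.

7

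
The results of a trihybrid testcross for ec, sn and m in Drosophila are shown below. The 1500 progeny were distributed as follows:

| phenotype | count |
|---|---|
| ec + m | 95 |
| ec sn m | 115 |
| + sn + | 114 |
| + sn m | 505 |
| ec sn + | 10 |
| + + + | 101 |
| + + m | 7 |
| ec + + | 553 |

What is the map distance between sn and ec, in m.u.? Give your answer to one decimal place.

The two most frequent reciprocal classes, ec + + and + sn m, are the parental types, so the F1 was ec + + / + sn m.
The two rarest classes, ec sn + and + + m, are the double crossovers. Comparing them with the parentals, only the sn allele has switched, so sn is the middle locus and the order is m – sn – ec.
Crossovers in the sn–ec interval produce the single-crossover classes + + + and ec sn m (101 + 115 = 216) plus the double crossovers (17).
RF(sn–ec) = (216 + 17) / 1500 = 233/1500 = 0.1553 → 15.5 m.u.

15.5 m.u.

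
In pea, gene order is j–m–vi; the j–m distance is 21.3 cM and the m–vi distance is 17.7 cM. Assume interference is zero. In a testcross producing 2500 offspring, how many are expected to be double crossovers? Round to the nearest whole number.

94

Map distances give recombination frequencies of 0.213 and 0.177 for the two intervals.
With no interference, expected double-crossover frequency = 0.213 × 0.177 = 0.03770.
Expected number = 0.03770 × 2500 = 94.25 ≈ 94.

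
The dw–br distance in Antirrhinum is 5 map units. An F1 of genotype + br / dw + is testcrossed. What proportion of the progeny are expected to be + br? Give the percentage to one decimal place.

A map distance of 5 map units corresponds to a recombination frequency of 0.050.
The F1 is + br / dw +, so + br is a parental gamete class with expected frequency (1 − r)/2 = 0.950/2 = 0.4750.
That is 0.4750 = 47.5% of the progeny.

47.5%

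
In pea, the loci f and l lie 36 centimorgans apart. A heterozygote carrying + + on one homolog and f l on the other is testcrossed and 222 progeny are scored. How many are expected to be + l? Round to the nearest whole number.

40

A map distance of 36 centimorgans corresponds to a recombination frequency of 0.360.
The F1 is + + / f l, so + l is a recombinant gamete class with expected frequency r/2 = 0.360/2 = 0.1800.
Expected number = 0.1800 × 222 = 39.96 ≈ 40.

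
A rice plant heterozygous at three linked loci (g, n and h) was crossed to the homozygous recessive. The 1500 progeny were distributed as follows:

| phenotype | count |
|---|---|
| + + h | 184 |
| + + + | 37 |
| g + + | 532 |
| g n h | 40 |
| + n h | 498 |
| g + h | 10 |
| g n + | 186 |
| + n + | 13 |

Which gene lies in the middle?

The two most frequent reciprocal classes, + n h and g + +, are the parental types, so the F1 was + n h / g + +.
The two rarest classes, + n + and g + h, are the double crossovers. Comparing them with the parentals, only the h allele has switched, so h is the middle locus and the order is g – h – n.

h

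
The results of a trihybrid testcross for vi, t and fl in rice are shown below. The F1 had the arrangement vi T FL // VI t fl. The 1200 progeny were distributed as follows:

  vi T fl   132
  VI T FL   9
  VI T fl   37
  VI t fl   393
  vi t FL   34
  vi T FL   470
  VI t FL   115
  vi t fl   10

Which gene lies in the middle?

vi

The two rarest classes, VI T FL and vi t fl, are the double crossovers. Comparing them with the parentals, only the vi allele has switched, so vi is the middle locus and the order is t – vi – fl.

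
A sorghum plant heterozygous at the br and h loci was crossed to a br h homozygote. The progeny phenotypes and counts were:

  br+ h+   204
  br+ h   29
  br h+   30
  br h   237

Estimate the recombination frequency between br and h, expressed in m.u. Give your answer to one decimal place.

11.8 m.u.

The two most frequent classes, br+ h+ (204) and br h (237), are the parental types, so the F1 was br+ h+ / br h.
The recombinant classes are br+ h and br h+: 29 + 30 = 59.
Recombination frequency = 59/500 = 0.1180 ≈ 11.8%, i.e. 11.8 m.u.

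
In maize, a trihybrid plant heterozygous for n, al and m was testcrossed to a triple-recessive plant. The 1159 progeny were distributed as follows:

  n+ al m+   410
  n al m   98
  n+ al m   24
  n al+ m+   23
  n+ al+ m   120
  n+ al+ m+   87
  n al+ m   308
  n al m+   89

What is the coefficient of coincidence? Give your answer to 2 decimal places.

The two most frequent reciprocal classes, n al+ m and n+ al m+, are the parental types, so the F1 was n al+ m / n+ al m+.
The two rarest classes, n al+ m+ and n+ al m, are the double crossovers. Comparing them with the parentals, only the m allele has switched, so m is the middle locus and the order is n – m – al.
n–m: (209 + 47)/1159 = 0.2209; m–al: (185 + 47)/1159 = 0.2002.
Expected DCO frequency = 0.2209 × 0.2002 ≈ 0.04422; observed = 47/1159 ≈ 0.04055.
Coefficient of coincidence = 0.04055/0.04422 ≈ 0.92.

0.92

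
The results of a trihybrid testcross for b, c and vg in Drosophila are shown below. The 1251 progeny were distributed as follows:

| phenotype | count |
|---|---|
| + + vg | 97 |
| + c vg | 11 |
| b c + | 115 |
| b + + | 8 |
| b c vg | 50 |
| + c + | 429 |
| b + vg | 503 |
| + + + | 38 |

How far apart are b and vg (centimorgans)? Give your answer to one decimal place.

18.5 centimorgans

The two most frequent reciprocal classes, + c + and b + vg, are the parental types, so the F1 was + c + / b + vg.
The two rarest classes, + c vg and b + +, are the double crossovers. Comparing them with the parentals, only the vg allele has switched, so vg is the middle locus and the order is b – vg – c.
Crossovers in the b–vg interval produce the single-crossover classes b c + and + + vg (115 + 97 = 212) plus the double crossovers (19).
RF(b–vg) = (212 + 19) / 1251 = 231/1251 = 0.1847 → 18.5 centimorgans.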